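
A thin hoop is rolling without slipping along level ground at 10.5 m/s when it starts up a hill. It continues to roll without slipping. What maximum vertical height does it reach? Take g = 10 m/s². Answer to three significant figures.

h ≈ 11.0 m

Here I = MR², so the shape factor k = I/(MR²) = 1.
Since it rolls without slipping, ω = v/R and KE = ½Mv² + ½Iω² = ½(1+k)Mv² = Mv².
At the top the kinetic energy is zero, so Mv₀² = Mgh.
Thus h = (1+k)v₀²/(2g) = 2 × 10.5² / (2 × 10) ≈ 11.0 m.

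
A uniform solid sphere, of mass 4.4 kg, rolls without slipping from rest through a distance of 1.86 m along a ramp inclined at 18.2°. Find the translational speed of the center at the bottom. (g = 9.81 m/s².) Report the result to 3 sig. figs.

For this body I = (2/5)MR², i.e. k = I/(MR²) = 0.4.
Rolling without slipping gives ω = v/R, so the total kinetic energy is ½Mv² + ½Iω² = ½(1+k)Mv² = (7/10)Mv².
The vertical drop is h = L sinθ = 1.86 × sin18.2° = 0.5809 m.
Energy conservation: Mgh = (7/10)Mv², so v = √(2gh/(1+k)) = √(2 × 9.81 × 0.5809 / 1.4) ≈ 2.85 m/s.

v ≈ 2.85 m/s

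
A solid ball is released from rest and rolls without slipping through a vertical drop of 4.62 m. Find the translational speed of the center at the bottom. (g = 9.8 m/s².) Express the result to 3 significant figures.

With I = (2/5)MR², the ratio k = I/(MR²) is 0.4.
Pure rolling means v = ωR; then KE = ½Mv² + ½I(v/R)² = ½(1+k)Mv² = (7/10)Mv².
Energy conservation: Mgh = (7/10)Mv², so v = √(2gh/(1+k)) = √(2 × 9.8 × 4.62 / 1.4) ≈ 8.04 m/s.

v ≈ 8.04 m/s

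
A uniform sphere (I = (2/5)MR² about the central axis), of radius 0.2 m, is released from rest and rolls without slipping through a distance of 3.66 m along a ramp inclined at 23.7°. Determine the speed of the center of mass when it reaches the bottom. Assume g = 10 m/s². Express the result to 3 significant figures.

With I = (2/5)MR², the ratio k = I/(MR²) is 0.4.
Rolling without slipping gives ω = v/R, so the total kinetic energy is ½Mv² + ½Iω² = ½(1+k)Mv² = (7/10)Mv².
The vertical drop is h = L sinθ = 3.66 × sin23.7° = 1.471 m.
Energy conservation: Mgh = (7/10)Mv², so v = √(2gh/(1+k)) = √(2 × 10 × 1.471 / 1.4) ≈ 4.58 m/s.

v ≈ 4.58 m/s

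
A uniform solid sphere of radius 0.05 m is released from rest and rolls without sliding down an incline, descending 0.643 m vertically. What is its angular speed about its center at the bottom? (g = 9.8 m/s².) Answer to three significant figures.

ω ≈ 60.0 rad/s

For this body I = (2/5)MR², i.e. k = I/(MR²) = 0.4.
Pure rolling means v = ωR; then KE = ½Mv² + ½I(v/R)² = ½(1+k)Mv² = (7/10)Mv².
Energy conservation Mgh = ½(1+k)Mv² gives v = √(2gh/(1+k)) = √(2 × 9.8 × 0.643 / 1.4) = 3 m/s.
The angular speed follows from ω = v/R = 3/0.05 ≈ 60.0 rad/s.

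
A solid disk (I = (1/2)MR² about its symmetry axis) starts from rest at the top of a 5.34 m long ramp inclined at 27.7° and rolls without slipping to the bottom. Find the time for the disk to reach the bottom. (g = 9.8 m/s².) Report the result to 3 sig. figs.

Here I = (1/2)MR², so the shape factor k = I/(MR²) = 0.5.
Translational: Mg sinθ − f = Ma. Rotational about the CM: fR = Iα = kMRa, so f = kMa.
Hence a = g sinθ/(1+k) = 9.8×sin27.7°/1.5 = 3.037 m/s².
Starting from rest, L = ½at², so t = √(2L/a) = √(2×5.34/3.037) ≈ 1.88 s.

t ≈ 1.88 s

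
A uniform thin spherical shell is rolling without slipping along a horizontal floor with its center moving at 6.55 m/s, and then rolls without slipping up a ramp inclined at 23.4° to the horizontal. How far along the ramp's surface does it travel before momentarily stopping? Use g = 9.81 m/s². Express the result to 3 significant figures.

For this body I = (2/3)MR², i.e. k = I/(MR²) = 2/3.
Since it rolls without slipping, ω = v/R and KE = ½Mv² + ½Iω² = ½(1+k)Mv² = (5/6)Mv².
Setting this equal to Mgh gives the vertical rise h = (1+k)v₀²/(2g) = 1.667×6.55²/(2×9.81) = 3.644 m.
The distance along the slope is d = h/sinθ = 3.644/sin23.4° ≈ 9.18 m.

d ≈ 9.18 m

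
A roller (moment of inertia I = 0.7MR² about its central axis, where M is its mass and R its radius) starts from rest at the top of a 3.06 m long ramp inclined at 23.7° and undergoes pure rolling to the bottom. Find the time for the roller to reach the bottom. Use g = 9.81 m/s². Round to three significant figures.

t ≈ 1.62 s

For this body I = 0.7MR², i.e. k = I/(MR²) = 0.7.
Newton's second law down the slope: Mg sinθ − f = Ma. The torque equation fR = Iα (with α = a/R) gives f = kMa.
Hence a = g sinθ/(1+k) = 9.81×sin23.7°/1.7 = 2.319 m/s².
With constant a from rest, t = √(2L/a) = √(2·3.06/2.319) ≈ 1.62 s.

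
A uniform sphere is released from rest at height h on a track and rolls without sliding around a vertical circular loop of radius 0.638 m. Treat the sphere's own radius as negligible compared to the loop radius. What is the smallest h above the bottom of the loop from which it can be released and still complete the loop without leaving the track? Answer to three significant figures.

For this body I = (2/5)MR², i.e. k = I/(MR²) = 0.4.
At the top of the loop, the minimum-contact condition is Mg = Mv_top²/r, so v_top² = gr.
With ω = v/R, the kinetic energy at speed v is ½(1+k)Mv² = (7/10)Mv².
Energy conservation from release (height h) to the top (height 2r): Mgh = Mg(2r) + (7/10)M·gr.
Thus h_min = 2r + (1+k)r/2 = r(2 + 1.4/2) = 0.638 × 2.7 ≈ 1.72 m.

h_min ≈ 1.72 m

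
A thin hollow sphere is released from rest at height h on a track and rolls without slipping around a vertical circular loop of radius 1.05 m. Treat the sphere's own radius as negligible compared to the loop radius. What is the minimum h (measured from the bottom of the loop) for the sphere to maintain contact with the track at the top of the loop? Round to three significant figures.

h_min ≈ 2.98 m

For this body I = (2/3)MR², i.e. k = I/(MR²) = 2/3.
At the top, contact is just lost when gravity alone supplies the centripetal force: Mg = Mv_top²/r, i.e. v_top² = gr.
With ω = v/R, the kinetic energy at speed v is ½(1+k)Mv² = (5/6)Mv².
Energy conservation from release (height h) to the top (height 2r): Mgh = Mg(2r) + (5/6)M·gr.
Thus h_min = 2r + (1+k)r/2 = r(2 + 1.667/2) = 1.05 × 2.833 ≈ 2.98 m.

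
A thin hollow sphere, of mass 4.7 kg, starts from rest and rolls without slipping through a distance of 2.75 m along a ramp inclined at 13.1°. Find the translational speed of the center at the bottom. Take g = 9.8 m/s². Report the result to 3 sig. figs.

With I = (2/3)MR², the ratio k = I/(MR²) is 2/3.
Since it rolls without slipping, ω = v/R and KE = ½Mv² + ½Iω² = ½(1+k)Mv² = (5/6)Mv².
The vertical drop is h = L sinθ = 2.75 × sin13.1° = 0.6233 m.
Setting Mgh = (5/6)Mv² gives v = √(2gh/(1+k)) = √(2·9.8·0.6233/1.667) ≈ 2.71 m/s.

v ≈ 2.71 m/s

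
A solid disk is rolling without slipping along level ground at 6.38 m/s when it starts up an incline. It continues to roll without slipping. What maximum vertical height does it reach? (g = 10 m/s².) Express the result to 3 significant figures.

h ≈ 3.05 m

The moment of inertia is (1/2)MR², giving k ≡ I/(MR²) = 0.5.
Since it rolls without slipping, ω = v/R and KE = ½Mv² + ½Iω² = ½(1+k)Mv² = (3/4)Mv².
At the top the kinetic energy is zero, so (3/4)Mv₀² = Mgh.
Thus h = (1+k)v₀²/(2g) = 1.5 × 6.38² / (2 × 10) ≈ 3.05 m.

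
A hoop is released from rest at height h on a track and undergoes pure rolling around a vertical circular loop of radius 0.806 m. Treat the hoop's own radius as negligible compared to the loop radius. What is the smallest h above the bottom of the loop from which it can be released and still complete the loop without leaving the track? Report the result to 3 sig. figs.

Here I = MR², so the shape factor k = I/(MR²) = 1.
At the top, contact is just lost when gravity alone supplies the centripetal force: Mg = Mv_top²/r, i.e. v_top² = gr.
With ω = v/R, the kinetic energy at speed v is ½(1+k)Mv² = Mv².
Energy conservation from release (height h) to the top (height 2r): Mgh = Mg(2r) + M·gr.
Thus h_min = 2r + (1+k)r/2 = r(2 + 2/2) = 0.806 × 3 ≈ 2.42 m.

h_min ≈ 2.42 m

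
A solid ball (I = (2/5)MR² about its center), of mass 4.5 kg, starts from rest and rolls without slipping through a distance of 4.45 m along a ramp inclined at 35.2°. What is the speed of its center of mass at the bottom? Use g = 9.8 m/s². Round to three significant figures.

For this body I = (2/5)MR², i.e. k = I/(MR²) = 0.4.
Since it rolls without slipping, ω = v/R and KE = ½Mv² + ½Iω² = ½(1+k)Mv² = (7/10)Mv².
The vertical drop is h = L sinθ = 4.45 × sin35.2° = 2.565 m.
Setting Mgh = (7/10)Mv² gives v = √(2gh/(1+k)) = √(2·9.8·2.565/1.4) ≈ 5.99 m/s.

v ≈ 5.99 m/s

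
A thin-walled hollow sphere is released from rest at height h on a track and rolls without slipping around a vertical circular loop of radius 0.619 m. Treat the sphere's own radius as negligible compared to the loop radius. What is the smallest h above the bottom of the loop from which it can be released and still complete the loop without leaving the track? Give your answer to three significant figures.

The moment of inertia is (2/3)MR², giving k ≡ I/(MR²) = 2/3.
At the top, contact is just lost when gravity alone supplies the centripetal force: Mg = Mv_top²/r, i.e. v_top² = gr.
With ω = v/R, the kinetic energy at speed v is ½(1+k)Mv² = (5/6)Mv².
Energy conservation from release (height h) to the top (height 2r): Mgh = Mg(2r) + (5/6)M·gr.
Thus h_min = 2r + (1+k)r/2 = r(2 + 1.667/2) = 0.619 × 2.833 ≈ 1.75 m.

h_min ≈ 1.75 m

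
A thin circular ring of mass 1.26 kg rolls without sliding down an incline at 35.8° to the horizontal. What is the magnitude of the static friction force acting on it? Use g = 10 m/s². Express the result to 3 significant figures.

For this body I = MR², i.e. k = I/(MR²) = 1.
Along the incline Mg sinθ − f = Ma, and torque about the center fR = Iα = kMR²(a/R) gives f = kMa.
Combining, a = g sinθ/(1+k) and f = kMa = kMg sinθ/(1+k).
f = 1 × 1.26 × 10 × sin35.8° / 2 ≈ 3.69 N.

f ≈ 3.69 N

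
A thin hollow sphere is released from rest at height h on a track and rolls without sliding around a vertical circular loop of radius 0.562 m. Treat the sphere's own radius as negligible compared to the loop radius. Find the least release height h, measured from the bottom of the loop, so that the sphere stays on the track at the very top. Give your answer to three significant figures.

For this body I = (2/3)MR², i.e. k = I/(MR²) = 2/3.
At the top of the loop, the minimum-contact condition is Mg = Mv_top²/r, so v_top² = gr.
With ω = v/R, the kinetic energy at speed v is ½(1+k)Mv² = (5/6)Mv².
Energy conservation from release (height h) to the top (height 2r): Mgh = Mg(2r) + (5/6)M·gr.
Thus h_min = 2r + (1+k)r/2 = r(2 + 1.667/2) = 0.562 × 2.833 ≈ 1.59 m.

h_min ≈ 1.59 m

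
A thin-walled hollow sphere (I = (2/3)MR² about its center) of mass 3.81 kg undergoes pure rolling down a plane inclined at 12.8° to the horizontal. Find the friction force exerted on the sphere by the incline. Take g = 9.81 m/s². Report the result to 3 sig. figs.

f ≈ 3.31 N

The moment of inertia is (2/3)MR², giving k ≡ I/(MR²) = 2/3.
Along the incline Mg sinθ − f = Ma, and torque about the center fR = Iα = kMR²(a/R) gives f = kMa.
Combining, a = g sinθ/(1+k) and f = kMa = kMg sinθ/(1+k).
f = (2/3) × 3.81 × 9.81 × sin12.8° / 1.667 ≈ 3.31 N.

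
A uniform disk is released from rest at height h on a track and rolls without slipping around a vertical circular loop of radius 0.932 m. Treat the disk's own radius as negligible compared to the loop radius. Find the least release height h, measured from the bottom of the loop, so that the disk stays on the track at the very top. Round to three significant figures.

h_min ≈ 2.56 m

Here I = (1/2)MR², so the shape factor k = I/(MR²) = 0.5.
At the top of the loop, the minimum-contact condition is Mg = Mv_top²/r, so v_top² = gr.
With ω = v/R, the kinetic energy at speed v is ½(1+k)Mv² = (3/4)Mv².
Energy conservation from release (height h) to the top (height 2r): Mgh = Mg(2r) + (3/4)M·gr.
Thus h_min = 2r + (1+k)r/2 = r(2 + 1.5/2) = 0.932 × 2.75 ≈ 2.56 m.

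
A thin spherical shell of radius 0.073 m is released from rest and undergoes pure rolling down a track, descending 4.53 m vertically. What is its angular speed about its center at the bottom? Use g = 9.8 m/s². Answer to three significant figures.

The moment of inertia is (2/3)MR², giving k ≡ I/(MR²) = 2/3.
Since it rolls without slipping, ω = v/R and KE = ½Mv² + ½Iω² = ½(1+k)Mv² = (5/6)Mv².
Energy conservation Mgh = ½(1+k)Mv² gives v = √(2gh/(1+k)) = √(2 × 9.8 × 4.53 / 1.667) = 7.299 m/s.
The angular speed follows from ω = v/R = 7.299/0.073 ≈ 100 rad/s.

ω ≈ 100 rad/s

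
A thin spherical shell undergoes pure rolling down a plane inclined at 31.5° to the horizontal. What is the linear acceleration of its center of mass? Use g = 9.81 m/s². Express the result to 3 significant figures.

With I = (2/3)MR², the ratio k = I/(MR²) is 2/3.
Translational: Mg sinθ − f = Ma. Rotational about the CM: fR = Iα = kMRa, so f = kMa.
Eliminating f: Mg sinθ = (1+k)Ma, so a = g sinθ/(1+k) = 9.81 × sin31.5° / 1.667 ≈ 3.08 m/s².

a ≈ 3.08 m/s²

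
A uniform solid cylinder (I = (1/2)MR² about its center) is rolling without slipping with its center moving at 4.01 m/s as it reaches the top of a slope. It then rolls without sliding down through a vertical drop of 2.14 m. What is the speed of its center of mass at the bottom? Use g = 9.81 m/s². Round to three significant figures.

With I = (1/2)MR², the ratio k = I/(MR²) is 0.5.
Since it rolls without slipping, ω = v/R and KE = ½Mv² + ½Iω² = ½(1+k)Mv² = (3/4)Mv².
Energy conservation: (3/4)Mv₀² + Mgh = (3/4)Mv², so v² = v₀² + 2gh/(1+k).
v = √(4.01² + 2×9.81×2.14/1.5) = √44.07 ≈ 6.64 m/s.

v ≈ 6.64 m/s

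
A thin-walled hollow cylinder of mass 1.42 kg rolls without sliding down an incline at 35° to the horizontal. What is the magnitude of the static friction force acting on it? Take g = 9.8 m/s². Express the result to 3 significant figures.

The moment of inertia is MR², giving k ≡ I/(MR²) = 1.
Translational: Mg sinθ − f = Ma. Rotational about the CM: fR = Iα = kMRa, so f = kMa.
Combining, a = g sinθ/(1+k) and f = kMa = kMg sinθ/(1+k).
f = 1 × 1.42 × 9.8 × sin35° / 2 ≈ 3.99 N.

f ≈ 3.99 N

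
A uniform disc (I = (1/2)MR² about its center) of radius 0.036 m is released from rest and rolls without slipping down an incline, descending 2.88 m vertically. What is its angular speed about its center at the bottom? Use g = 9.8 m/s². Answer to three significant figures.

With I = (1/2)MR², the ratio k = I/(MR²) is 0.5.
Rolling without slipping gives ω = v/R, so the total kinetic energy is ½Mv² + ½Iω² = ½(1+k)Mv² = (3/4)Mv².
Energy conservation Mgh = ½(1+k)Mv² gives v = √(2gh/(1+k)) = √(2 × 9.8 × 2.88 / 1.5) = 6.134 m/s.
The angular speed follows from ω = v/R = 6.134/0.036 ≈ 170 rad/s.

ω ≈ 170 rad/s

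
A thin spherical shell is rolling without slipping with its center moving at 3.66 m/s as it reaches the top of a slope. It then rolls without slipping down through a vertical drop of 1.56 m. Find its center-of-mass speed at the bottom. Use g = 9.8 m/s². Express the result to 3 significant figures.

Here I = (2/3)MR², so the shape factor k = I/(MR²) = 2/3.
Pure rolling means v = ωR; then KE = ½Mv² + ½I(v/R)² = ½(1+k)Mv² = (5/6)Mv².
Energy conservation: (5/6)Mv₀² + Mgh = (5/6)Mv², so v² = v₀² + 2gh/(1+k).
v = √(3.66² + 2×9.8×1.56/1.667) = √31.74 ≈ 5.63 m/s.

v ≈ 5.63 m/s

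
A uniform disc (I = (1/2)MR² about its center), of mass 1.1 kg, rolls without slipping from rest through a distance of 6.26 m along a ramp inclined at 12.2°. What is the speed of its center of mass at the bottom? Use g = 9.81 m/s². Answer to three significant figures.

v ≈ 4.16 m/s

The moment of inertia is (1/2)MR², giving k ≡ I/(MR²) = 0.5.
Since it rolls without slipping, ω = v/R and KE = ½Mv² + ½Iω² = ½(1+k)Mv² = (3/4)Mv².
The vertical drop is h = L sinθ = 6.26 × sin12.2° = 1.323 m.
Energy conservation: Mgh = (3/4)Mv², so v = √(2gh/(1+k)) = √(2 × 9.81 × 1.323 / 1.5) ≈ 4.16 m/s.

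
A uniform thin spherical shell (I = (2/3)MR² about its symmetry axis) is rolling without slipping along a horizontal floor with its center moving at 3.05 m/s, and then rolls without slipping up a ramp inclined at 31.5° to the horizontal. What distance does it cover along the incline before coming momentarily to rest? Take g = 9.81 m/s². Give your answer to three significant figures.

With I = (2/3)MR², the ratio k = I/(MR²) is 2/3.
The rolling condition ω = v/R makes the rotational term ½I(v/R)² = ½kMv², so KE_total = ½(1+k)Mv² = (5/6)Mv².
Setting this equal to Mgh gives the vertical rise h = (1+k)v₀²/(2g) = 1.667×3.05²/(2×9.81) = 0.7902 m.
The distance along the slope is d = h/sinθ = 0.7902/sin31.5° ≈ 1.51 m.

d ≈ 1.51 m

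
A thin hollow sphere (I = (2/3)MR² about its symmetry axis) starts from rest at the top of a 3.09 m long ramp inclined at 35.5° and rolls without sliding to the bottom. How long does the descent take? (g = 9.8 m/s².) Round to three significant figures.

For this body I = (2/3)MR², i.e. k = I/(MR²) = 2/3.
Translational: Mg sinθ − f = Ma. Rotational about the CM: fR = Iα = kMRa, so f = kMa.
Hence a = g sinθ/(1+k) = 9.8×sin35.5°/1.667 = 3.415 m/s².
Starting from rest, L = ½at², so t = √(2L/a) = √(2×3.09/3.415) ≈ 1.35 s.

t ≈ 1.35 s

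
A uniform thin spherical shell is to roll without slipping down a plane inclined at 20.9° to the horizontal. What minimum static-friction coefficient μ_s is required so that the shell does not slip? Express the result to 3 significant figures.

For this body I = (2/3)MR², i.e. k = I/(MR²) = 2/3.
Translational: Mg sinθ − f = Ma. Rotational about the CM: fR = Iα = kMRa, so f = kMa.
These give a = g sinθ/(1+k) and the required friction f = kMg sinθ/(1+k).
With N = Mg cosθ, the no-slip condition f ≤ μN gives μ_min = f/N = k tanθ/(1+k).
μ_min = (2/3) × tan20.9° / 1.667 ≈ 0.153.

μ_min ≈ 0.153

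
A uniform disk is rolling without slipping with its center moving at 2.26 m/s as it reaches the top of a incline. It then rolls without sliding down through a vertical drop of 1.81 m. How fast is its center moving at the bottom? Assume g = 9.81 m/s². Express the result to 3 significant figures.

v ≈ 5.36 m/s

For this body I = (1/2)MR², i.e. k = I/(MR²) = 0.5.
The rolling condition ω = v/R makes the rotational term ½I(v/R)² = ½kMv², so KE_total = ½(1+k)Mv² = (3/4)Mv².
Energy conservation: (3/4)Mv₀² + Mgh = (3/4)Mv², so v² = v₀² + 2gh/(1+k).
v = √(2.26² + 2×9.81×1.81/1.5) = √28.78 ≈ 5.36 m/s.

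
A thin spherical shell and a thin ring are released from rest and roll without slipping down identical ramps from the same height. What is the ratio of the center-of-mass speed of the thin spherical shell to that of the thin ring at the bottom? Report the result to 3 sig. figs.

v_ratio ≈ 1.10

Each satisfies Mgh = ½(1+k)Mv² with k = I/(MR²), so v ∝ 1/√(1+k).
For the thin spherical shell k = 2/3; for the thin ring k = 1.
v₁/v₂ = √((1+k₂)/(1+k₁)) = √(2/1.667) ≈ 1.10.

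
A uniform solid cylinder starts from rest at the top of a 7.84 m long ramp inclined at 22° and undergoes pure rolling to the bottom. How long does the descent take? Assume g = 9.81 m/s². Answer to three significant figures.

With I = (1/2)MR², the ratio k = I/(MR²) is 0.5.
Translational: Mg sinθ − f = Ma. Rotational about the CM: fR = Iα = kMRa, so f = kMa.
Hence a = g sinθ/(1+k) = 9.81×sin22°/1.5 = 2.45 m/s².
With constant a from rest, t = √(2L/a) = √(2·7.84/2.45) ≈ 2.53 s.

t ≈ 2.53 s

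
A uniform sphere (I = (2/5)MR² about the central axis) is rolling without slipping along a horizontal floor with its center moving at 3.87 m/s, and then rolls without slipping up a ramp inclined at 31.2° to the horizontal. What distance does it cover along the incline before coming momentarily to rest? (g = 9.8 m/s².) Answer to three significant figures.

Here I = (2/5)MR², so the shape factor k = I/(MR²) = 0.4.
Pure rolling means v = ωR; then KE = ½Mv² + ½I(v/R)² = ½(1+k)Mv² = (7/10)Mv².
Setting this equal to Mgh gives the vertical rise h = (1+k)v₀²/(2g) = 1.4×3.87²/(2×9.8) = 1.07 m.
Along the incline, d = h/sinθ = 1.07/sin31.2° ≈ 2.07 m.

d ≈ 2.07 m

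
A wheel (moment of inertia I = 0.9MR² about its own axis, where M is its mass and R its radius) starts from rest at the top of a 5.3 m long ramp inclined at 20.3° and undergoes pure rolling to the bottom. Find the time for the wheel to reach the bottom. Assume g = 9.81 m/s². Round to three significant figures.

For this body I = 0.9MR², i.e. k = I/(MR²) = 0.9.
Newton's second law down the slope: Mg sinθ − f = Ma. The torque equation fR = Iα (with α = a/R) gives f = kMa.
Hence a = g sinθ/(1+k) = 9.81×sin20.3°/1.9 = 1.791 m/s².
Starting from rest, L = ½at², so t = √(2L/a) = √(2×5.3/1.791) ≈ 2.43 s.

t ≈ 2.43 s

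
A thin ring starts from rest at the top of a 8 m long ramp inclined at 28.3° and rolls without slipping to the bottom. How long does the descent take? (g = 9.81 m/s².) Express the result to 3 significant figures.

t ≈ 2.62 s

For this body I = MR², i.e. k = I/(MR²) = 1.
Newton's second law down the slope: Mg sinθ − f = Ma. The torque equation fR = Iα (with α = a/R) gives f = kMa.
Hence a = g sinθ/(1+k) = 9.81×sin28.3°/2 = 2.325 m/s².
Starting from rest, L = ½at², so t = √(2L/a) = √(2×8/2.325) ≈ 2.62 s.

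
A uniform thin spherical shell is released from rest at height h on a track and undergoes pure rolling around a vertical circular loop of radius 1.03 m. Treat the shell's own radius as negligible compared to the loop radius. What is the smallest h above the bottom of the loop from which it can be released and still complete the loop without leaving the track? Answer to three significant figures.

For this body I = (2/3)MR², i.e. k = I/(MR²) = 2/3.
At the top, contact is just lost when gravity alone supplies the centripetal force: Mg = Mv_top²/r, i.e. v_top² = gr.
With ω = v/R, the kinetic energy at speed v is ½(1+k)Mv² = (5/6)Mv².
Energy conservation from release (height h) to the top (height 2r): Mgh = Mg(2r) + (5/6)M·gr.
Thus h_min = 2r + (1+k)r/2 = r(2 + 1.667/2) = 1.03 × 2.833 ≈ 2.92 m.

h_min ≈ 2.92 m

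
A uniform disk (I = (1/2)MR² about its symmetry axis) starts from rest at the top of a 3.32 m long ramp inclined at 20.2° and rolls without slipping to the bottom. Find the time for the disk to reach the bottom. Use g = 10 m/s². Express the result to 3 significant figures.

t ≈ 1.70 s

The moment of inertia is (1/2)MR², giving k ≡ I/(MR²) = 0.5.
Translational: Mg sinθ − f = Ma. Rotational about the CM: fR = Iα = kMRa, so f = kMa.
Hence a = g sinθ/(1+k) = 10×sin20.2°/1.5 = 2.302 m/s².
Starting from rest, L = ½at², so t = √(2L/a) = √(2×3.32/2.302) ≈ 1.70 s.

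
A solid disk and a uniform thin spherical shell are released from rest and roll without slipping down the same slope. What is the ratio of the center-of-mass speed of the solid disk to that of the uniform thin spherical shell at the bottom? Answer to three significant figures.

v_ratio ≈ 1.05

Each satisfies Mgh = ½(1+k)Mv² with k = I/(MR²), so v ∝ 1/√(1+k).
For the solid disk k = 0.5; for the uniform thin spherical shell k = 2/3.
v₁/v₂ = √((1+k₂)/(1+k₁)) = √(1.667/1.5) ≈ 1.05.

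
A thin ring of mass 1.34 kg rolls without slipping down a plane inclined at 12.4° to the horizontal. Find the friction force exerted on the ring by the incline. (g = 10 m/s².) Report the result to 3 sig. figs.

The moment of inertia is MR², giving k ≡ I/(MR²) = 1.
Newton's second law down the slope: Mg sinθ − f = Ma. The torque equation fR = Iα (with α = a/R) gives f = kMa.
Combining, a = g sinθ/(1+k) and f = kMa = kMg sinθ/(1+k).
f = 1 × 1.34 × 10 × sin12.4° / 2 ≈ 1.44 N.

f ≈ 1.44 N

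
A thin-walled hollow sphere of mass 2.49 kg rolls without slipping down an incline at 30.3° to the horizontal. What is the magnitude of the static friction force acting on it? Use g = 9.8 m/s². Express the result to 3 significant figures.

With I = (2/3)MR², the ratio k = I/(MR²) is 2/3.
Newton's second law down the slope: Mg sinθ − f = Ma. The torque equation fR = Iα (with α = a/R) gives f = kMa.
Combining, a = g sinθ/(1+k) and f = kMa = kMg sinθ/(1+k).
f = (2/3) × 2.49 × 9.8 × sin30.3° / 1.667 ≈ 4.92 N.

f ≈ 4.92 N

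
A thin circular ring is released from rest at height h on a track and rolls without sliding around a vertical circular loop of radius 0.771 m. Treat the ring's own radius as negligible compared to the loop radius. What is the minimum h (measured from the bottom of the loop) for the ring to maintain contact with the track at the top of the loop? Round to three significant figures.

For this body I = MR², i.e. k = I/(MR²) = 1.
At the top, contact is just lost when gravity alone supplies the centripetal force: Mg = Mv_top²/r, i.e. v_top² = gr.
With ω = v/R, the kinetic energy at speed v is ½(1+k)Mv² = Mv².
Energy conservation from release (height h) to the top (height 2r): Mgh = Mg(2r) + M·gr.
Thus h_min = 2r + (1+k)r/2 = r(2 + 2/2) = 0.771 × 3 ≈ 2.31 m.

h_min ≈ 2.31 m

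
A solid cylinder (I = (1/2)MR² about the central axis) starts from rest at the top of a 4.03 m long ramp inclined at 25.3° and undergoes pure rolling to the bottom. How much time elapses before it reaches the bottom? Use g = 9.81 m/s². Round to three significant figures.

The moment of inertia is (1/2)MR², giving k ≡ I/(MR²) = 0.5.
Along the incline Mg sinθ − f = Ma, and torque about the center fR = Iα = kMR²(a/R) gives f = kMa.
Hence a = g sinθ/(1+k) = 9.81×sin25.3°/1.5 = 2.795 m/s².
Starting from rest, L = ½at², so t = √(2L/a) = √(2×4.03/2.795) ≈ 1.70 s.

t ≈ 1.70 s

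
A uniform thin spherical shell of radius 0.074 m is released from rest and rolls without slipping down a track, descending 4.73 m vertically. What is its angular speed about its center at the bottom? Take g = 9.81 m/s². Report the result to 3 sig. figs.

The moment of inertia is (2/3)MR², giving k ≡ I/(MR²) = 2/3.
Pure rolling means v = ωR; then KE = ½Mv² + ½I(v/R)² = ½(1+k)Mv² = (5/6)Mv².
Energy conservation Mgh = ½(1+k)Mv² gives v = √(2gh/(1+k)) = √(2 × 9.81 × 4.73 / 1.667) = 7.462 m/s.
The angular speed follows from ω = v/R = 7.462/0.074 ≈ 101 rad/s.

ω ≈ 101 rad/s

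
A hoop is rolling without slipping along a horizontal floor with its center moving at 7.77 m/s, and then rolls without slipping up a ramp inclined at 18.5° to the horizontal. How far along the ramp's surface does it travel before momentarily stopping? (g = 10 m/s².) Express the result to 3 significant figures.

d ≈ 19.0 m

With I = MR², the ratio k = I/(MR²) is 1.
Rolling without slipping gives ω = v/R, so the total kinetic energy is ½Mv² + ½Iω² = ½(1+k)Mv² = Mv².
Setting this equal to Mgh gives the vertical rise h = (1+k)v₀²/(2g) = 2×7.77²/(2×10) = 6.037 m.
Along the incline, d = h/sinθ = 6.037/sin18.5° ≈ 19.0 m.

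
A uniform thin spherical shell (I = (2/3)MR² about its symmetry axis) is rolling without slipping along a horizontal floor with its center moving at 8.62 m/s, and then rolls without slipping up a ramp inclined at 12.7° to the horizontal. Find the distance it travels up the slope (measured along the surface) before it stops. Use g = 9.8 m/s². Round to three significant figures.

For this body I = (2/3)MR², i.e. k = I/(MR²) = 2/3.
Since it rolls without slipping, ω = v/R and KE = ½Mv² + ½Iω² = ½(1+k)Mv² = (5/6)Mv².
Setting this equal to Mgh gives the vertical rise h = (1+k)v₀²/(2g) = 1.667×8.62²/(2×9.8) = 6.318 m.
The distance along the slope is d = h/sinθ = 6.318/sin12.7° ≈ 28.7 m.

d ≈ 28.7 m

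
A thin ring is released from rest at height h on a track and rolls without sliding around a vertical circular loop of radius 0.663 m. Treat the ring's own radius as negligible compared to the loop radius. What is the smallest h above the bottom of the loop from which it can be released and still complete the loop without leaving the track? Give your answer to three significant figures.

h_min ≈ 1.99 m

The moment of inertia is MR², giving k ≡ I/(MR²) = 1.
At the top, contact is just lost when gravity alone supplies the centripetal force: Mg = Mv_top²/r, i.e. v_top² = gr.
With ω = v/R, the kinetic energy at speed v is ½(1+k)Mv² = Mv².
Energy conservation from release (height h) to the top (height 2r): Mgh = Mg(2r) + M·gr.
Thus h_min = 2r + (1+k)r/2 = r(2 + 2/2) = 0.663 × 3 ≈ 1.99 m.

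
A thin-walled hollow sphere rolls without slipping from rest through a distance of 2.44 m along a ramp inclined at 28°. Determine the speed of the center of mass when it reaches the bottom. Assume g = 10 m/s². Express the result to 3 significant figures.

With I = (2/3)MR², the ratio k = I/(MR²) is 2/3.
Since it rolls without slipping, ω = v/R and KE = ½Mv² + ½Iω² = ½(1+k)Mv² = (5/6)Mv².
The vertical drop is h = L sinθ = 2.44 × sin28° = 1.146 m.
Setting Mgh = (5/6)Mv² gives v = √(2gh/(1+k)) = √(2·10·1.146/1.667) ≈ 3.71 m/s.

v ≈ 3.71 m/s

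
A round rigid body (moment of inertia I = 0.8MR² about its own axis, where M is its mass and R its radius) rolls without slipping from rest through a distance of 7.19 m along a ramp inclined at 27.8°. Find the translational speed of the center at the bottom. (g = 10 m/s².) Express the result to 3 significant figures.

v ≈ 6.10 m/s

For this body I = 0.8MR², i.e. k = I/(MR²) = 0.8.
Rolling without slipping gives ω = v/R, so the total kinetic energy is ½Mv² + ½Iω² = ½(1+k)Mv² = (9/10)Mv².
The vertical drop is h = L sinθ = 7.19 × sin27.8° = 3.353 m.
Energy conservation: Mgh = (9/10)Mv², so v = √(2gh/(1+k)) = √(2 × 10 × 3.353 / 1.8) ≈ 6.10 m/s.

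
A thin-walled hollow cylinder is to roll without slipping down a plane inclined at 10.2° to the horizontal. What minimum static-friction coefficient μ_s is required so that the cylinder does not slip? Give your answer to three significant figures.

The moment of inertia is MR², giving k ≡ I/(MR²) = 1.
Along the incline Mg sinθ − f = Ma, and torque about the center fR = Iα = kMR²(a/R) gives f = kMa.
These give a = g sinθ/(1+k) and the required friction f = kMg sinθ/(1+k).
With N = Mg cosθ, the no-slip condition f ≤ μN gives μ_min = f/N = k tanθ/(1+k).
μ_min = 1 × tan10.2° / 2 ≈ 0.0900.

μ_min ≈ 0.0900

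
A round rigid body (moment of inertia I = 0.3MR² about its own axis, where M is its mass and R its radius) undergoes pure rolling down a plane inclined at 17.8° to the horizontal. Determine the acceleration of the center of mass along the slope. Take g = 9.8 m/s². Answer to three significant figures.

For this body I = 0.3MR², i.e. k = I/(MR²) = 0.3.
Newton's second law down the slope: Mg sinθ − f = Ma. The torque equation fR = Iα (with α = a/R) gives f = kMa.
Eliminating f: Mg sinθ = (1+k)Ma, so a = g sinθ/(1+k) = 9.8 × sin17.8° / 1.3 ≈ 2.30 m/s².

a ≈ 2.30 m/s²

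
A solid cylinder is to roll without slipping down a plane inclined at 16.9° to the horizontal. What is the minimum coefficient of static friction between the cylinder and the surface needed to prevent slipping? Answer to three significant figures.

μ_min ≈ 0.101

Here I = (1/2)MR², so the shape factor k = I/(MR²) = 0.5.
Along the incline Mg sinθ − f = Ma, and torque about the center fR = Iα = kMR²(a/R) gives f = kMa.
These give a = g sinθ/(1+k) and the required friction f = kMg sinθ/(1+k).
The normal force is N = Mg cosθ, so μ_min = f/N = k tanθ/(1+k).
μ_min = 0.5 × tan16.9° / 1.5 ≈ 0.101.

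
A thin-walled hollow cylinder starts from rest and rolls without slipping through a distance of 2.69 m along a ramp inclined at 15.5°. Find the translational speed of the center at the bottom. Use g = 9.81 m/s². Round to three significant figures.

With I = MR², the ratio k = I/(MR²) is 1.
Rolling without slipping gives ω = v/R, so the total kinetic energy is ½Mv² + ½Iω² = ½(1+k)Mv² = Mv².
The vertical drop is h = L sinθ = 2.69 × sin15.5° = 0.7189 m.
Energy conservation: Mgh = Mv², so v = √(2gh/(1+k)) = √(2 × 9.81 × 0.7189 / 2) ≈ 2.66 m/s.

v ≈ 2.66 m/s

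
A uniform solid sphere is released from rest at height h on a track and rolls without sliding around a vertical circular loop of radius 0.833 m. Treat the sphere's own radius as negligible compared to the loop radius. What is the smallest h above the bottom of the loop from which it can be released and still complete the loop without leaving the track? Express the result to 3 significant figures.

With I = (2/5)MR², the ratio k = I/(MR²) is 0.4.
At the top of the loop, the minimum-contact condition is Mg = Mv_top²/r, so v_top² = gr.
With ω = v/R, the kinetic energy at speed v is ½(1+k)Mv² = (7/10)Mv².
Energy conservation from release (height h) to the top (height 2r): Mgh = Mg(2r) + (7/10)M·gr.
Thus h_min = 2r + (1+k)r/2 = r(2 + 1.4/2) = 0.833 × 2.7 ≈ 2.25 m.

h_min ≈ 2.25 m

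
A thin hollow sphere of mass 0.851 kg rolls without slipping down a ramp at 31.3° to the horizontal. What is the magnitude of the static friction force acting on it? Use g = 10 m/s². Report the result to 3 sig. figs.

f ≈ 1.77 N

Here I = (2/3)MR², so the shape factor k = I/(MR²) = 2/3.
Along the incline Mg sinθ − f = Ma, and torque about the center fR = Iα = kMR²(a/R) gives f = kMa.
Combining, a = g sinθ/(1+k) and f = kMa = kMg sinθ/(1+k).
f = (2/3) × 0.851 × 10 × sin31.3° / 1.667 ≈ 1.77 N.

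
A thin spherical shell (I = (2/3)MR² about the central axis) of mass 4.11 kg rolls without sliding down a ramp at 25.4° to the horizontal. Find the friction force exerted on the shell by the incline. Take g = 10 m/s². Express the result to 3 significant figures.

f ≈ 7.05 N

The moment of inertia is (2/3)MR², giving k ≡ I/(MR²) = 2/3.
Translational: Mg sinθ − f = Ma. Rotational about the CM: fR = Iα = kMRa, so f = kMa.
Combining, a = g sinθ/(1+k) and f = kMa = kMg sinθ/(1+k).
f = (2/3) × 4.11 × 10 × sin25.4° / 1.667 ≈ 7.05 N.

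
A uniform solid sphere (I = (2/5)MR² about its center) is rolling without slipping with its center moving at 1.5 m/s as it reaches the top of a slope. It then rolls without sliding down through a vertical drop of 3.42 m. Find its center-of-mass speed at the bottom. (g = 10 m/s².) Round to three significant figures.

The moment of inertia is (2/5)MR², giving k ≡ I/(MR²) = 0.4.
Since it rolls without slipping, ω = v/R and KE = ½Mv² + ½Iω² = ½(1+k)Mv² = (7/10)Mv².
Energy conservation: (7/10)Mv₀² + Mgh = (7/10)Mv², so v² = v₀² + 2gh/(1+k).
v = √(1.5² + 2×10×3.42/1.4) = √51.11 ≈ 7.15 m/s.

v ≈ 7.15 m/s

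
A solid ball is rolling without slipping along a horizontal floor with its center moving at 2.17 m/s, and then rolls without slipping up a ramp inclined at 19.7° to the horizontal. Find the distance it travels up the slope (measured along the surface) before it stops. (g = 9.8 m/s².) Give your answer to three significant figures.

d ≈ 0.998 m

With I = (2/5)MR², the ratio k = I/(MR²) is 0.4.
Pure rolling means v = ωR; then KE = ½Mv² + ½I(v/R)² = ½(1+k)Mv² = (7/10)Mv².
Setting this equal to Mgh gives the vertical rise h = (1+k)v₀²/(2g) = 1.4×2.17²/(2×9.8) = 0.3363 m.
The distance along the slope is d = h/sinθ = 0.3363/sin19.7° ≈ 0.998 m.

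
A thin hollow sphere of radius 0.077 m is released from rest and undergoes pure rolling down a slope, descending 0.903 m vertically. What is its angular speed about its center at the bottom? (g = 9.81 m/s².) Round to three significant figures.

With I = (2/3)MR², the ratio k = I/(MR²) is 2/3.
The rolling condition ω = v/R makes the rotational term ½I(v/R)² = ½kMv², so KE_total = ½(1+k)Mv² = (5/6)Mv².
Energy conservation Mgh = ½(1+k)Mv² gives v = √(2gh/(1+k)) = √(2 × 9.81 × 0.903 / 1.667) = 3.26 m/s.
Then ω = v/R = 3.26 / 0.077 ≈ 42.3 rad/s.

ω ≈ 42.3 rad/s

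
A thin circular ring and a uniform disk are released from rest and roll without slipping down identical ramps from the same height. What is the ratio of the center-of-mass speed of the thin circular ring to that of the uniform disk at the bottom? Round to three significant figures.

Each satisfies Mgh = ½(1+k)Mv² with k = I/(MR²), so v ∝ 1/√(1+k).
For the thin circular ring k = 1; for the uniform disk k = 0.5.
v₁/v₂ = √((1+k₂)/(1+k₁)) = √(1.5/2) ≈ 0.866.

v_ratio ≈ 0.866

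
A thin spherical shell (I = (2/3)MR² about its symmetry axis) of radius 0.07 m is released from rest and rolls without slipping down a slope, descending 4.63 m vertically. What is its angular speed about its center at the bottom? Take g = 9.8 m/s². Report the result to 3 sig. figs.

ω ≈ 105 rad/s

Here I = (2/3)MR², so the shape factor k = I/(MR²) = 2/3.
The rolling condition ω = v/R makes the rotational term ½I(v/R)² = ½kMv², so KE_total = ½(1+k)Mv² = (5/6)Mv².
Energy conservation Mgh = ½(1+k)Mv² gives v = √(2gh/(1+k)) = √(2 × 9.8 × 4.63 / 1.667) = 7.379 m/s.
The angular speed follows from ω = v/R = 7.379/0.07 ≈ 105 rad/s.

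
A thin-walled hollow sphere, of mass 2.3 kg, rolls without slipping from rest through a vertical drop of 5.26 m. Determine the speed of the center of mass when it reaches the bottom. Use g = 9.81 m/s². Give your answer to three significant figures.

v ≈ 7.87 m/s

Here I = (2/3)MR², so the shape factor k = I/(MR²) = 2/3.
Pure rolling means v = ωR; then KE = ½Mv² + ½I(v/R)² = ½(1+k)Mv² = (5/6)Mv².
Setting Mgh = (5/6)Mv² gives v = √(2gh/(1+k)) = √(2·9.81·5.26/1.667) ≈ 7.87 m/s.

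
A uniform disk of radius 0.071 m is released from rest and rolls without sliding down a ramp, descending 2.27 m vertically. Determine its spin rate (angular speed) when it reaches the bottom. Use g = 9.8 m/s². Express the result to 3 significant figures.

ω ≈ 76.7 rad/s

For this body I = (1/2)MR², i.e. k = I/(MR²) = 0.5.
The rolling condition ω = v/R makes the rotational term ½I(v/R)² = ½kMv², so KE_total = ½(1+k)Mv² = (3/4)Mv².
Energy conservation Mgh = ½(1+k)Mv² gives v = √(2gh/(1+k)) = √(2 × 9.8 × 2.27 / 1.5) = 5.446 m/s.
Then ω = v/R = 5.446 / 0.071 ≈ 76.7 rad/s.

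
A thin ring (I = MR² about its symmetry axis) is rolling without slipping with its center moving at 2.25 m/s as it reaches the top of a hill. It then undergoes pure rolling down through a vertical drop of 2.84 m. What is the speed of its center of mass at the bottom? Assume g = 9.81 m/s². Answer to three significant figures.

v ≈ 5.74 m/s

The moment of inertia is MR², giving k ≡ I/(MR²) = 1.
Pure rolling means v = ωR; then KE = ½Mv² + ½I(v/R)² = ½(1+k)Mv² = Mv².
Conserving energy between top and bottom: Mv² = Mv₀² + Mgh, hence v² = v₀² + 2gh/(1+k).
v = √(2.25² + 2×9.81×2.84/2) = √32.92 ≈ 5.74 m/s.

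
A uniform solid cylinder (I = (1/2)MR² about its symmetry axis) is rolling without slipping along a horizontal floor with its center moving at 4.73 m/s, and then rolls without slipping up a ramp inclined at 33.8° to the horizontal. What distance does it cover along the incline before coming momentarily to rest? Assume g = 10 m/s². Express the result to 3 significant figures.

Here I = (1/2)MR², so the shape factor k = I/(MR²) = 0.5.
Rolling without slipping gives ω = v/R, so the total kinetic energy is ½Mv² + ½Iω² = ½(1+k)Mv² = (3/4)Mv².
Setting this equal to Mgh gives the vertical rise h = (1+k)v₀²/(2g) = 1.5×4.73²/(2×10) = 1.678 m.
Along the incline, d = h/sinθ = 1.678/sin33.8° ≈ 3.02 m.

d ≈ 3.02 m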